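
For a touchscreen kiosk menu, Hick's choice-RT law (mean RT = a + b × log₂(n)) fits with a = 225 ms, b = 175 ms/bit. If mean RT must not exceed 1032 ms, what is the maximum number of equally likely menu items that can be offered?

Information budget: (1032 − 225)/175 = 4.6114 bits, so n ≤ 2^4.6114 = 24.444 → at most 24.

24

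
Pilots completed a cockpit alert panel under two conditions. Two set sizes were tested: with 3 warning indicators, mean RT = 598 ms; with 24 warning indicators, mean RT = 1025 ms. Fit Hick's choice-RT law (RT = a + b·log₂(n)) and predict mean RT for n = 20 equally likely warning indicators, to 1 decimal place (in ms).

987.6 ms

With log₂ n on the abscissa the relation is linear; from the two conditions:
  b = (1025 − 598) / (log₂ 24 − log₂ 3) = 427 / (4.5850 − 1.5850) = 142.333 ms/bit
  a = 598 − 142.333 × 1.5850 = 372.407 ms
Then RT(20) = 372.407 + 142.333 × log₂ 20 = 372.407 + 142.333 × 4.3219 ≈ 987.561 ms.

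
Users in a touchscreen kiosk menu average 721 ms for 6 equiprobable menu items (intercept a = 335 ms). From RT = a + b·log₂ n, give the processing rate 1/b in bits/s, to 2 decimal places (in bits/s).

Choice component = 721 − 335 = 386 ms over log₂(6) = 2.5850 bits.
b = 386 / 2.5850 = 149.325 ms/bit, so 1/b = 6.697 bits/s.

6.70 bits/s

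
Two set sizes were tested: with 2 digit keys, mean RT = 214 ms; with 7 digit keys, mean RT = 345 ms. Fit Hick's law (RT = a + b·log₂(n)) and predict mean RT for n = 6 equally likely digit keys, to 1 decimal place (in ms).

328.9 ms

Solve the two-equation system in a and b:
  b = (345 − 214) / (log₂ 7 − log₂ 2) = 131 / (2.8074 − 1) = 72.482 ms/bit
  a = 214 − 72.482 × 1 = 141.518 ms
Then RT(6) = 141.518 + 72.482 × log₂ 6 = 141.518 + 72.482 × 2.5850 ≈ 328.881 ms.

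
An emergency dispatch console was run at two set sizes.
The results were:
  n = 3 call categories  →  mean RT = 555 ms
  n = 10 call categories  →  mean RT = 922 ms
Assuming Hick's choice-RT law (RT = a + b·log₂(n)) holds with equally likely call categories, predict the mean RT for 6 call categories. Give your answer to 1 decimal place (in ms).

766.3 ms

Fit slope and intercept:
  b = (922 − 555) / (log₂ 10 − log₂ 3) = 367 / (3.3219 − 1.5850) = 211.288 ms/bit
  a = 555 − 211.288 × 1.5850 = 220.116 ms
Then RT(6) = 220.116 + 211.288 × log₂ 6 = 220.116 + 211.288 × 2.5850 ≈ 766.288 ms.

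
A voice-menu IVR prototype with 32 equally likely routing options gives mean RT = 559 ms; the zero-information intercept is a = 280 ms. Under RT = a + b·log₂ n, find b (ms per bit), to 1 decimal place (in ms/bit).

b = (559 − 280) / log₂(32) = 279 / 5 = 55.800 ms/bit.

55.8 ms/bit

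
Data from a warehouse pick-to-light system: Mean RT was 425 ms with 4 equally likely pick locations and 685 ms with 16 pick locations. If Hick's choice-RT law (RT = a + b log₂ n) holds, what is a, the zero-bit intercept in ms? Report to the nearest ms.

165 ms

The slope on a log₂ axis is (685 − 425) / (4 − 2) = 130 ms/bit.
Intercept: a = 425 − 130·log₂(4) = 165.000 ms.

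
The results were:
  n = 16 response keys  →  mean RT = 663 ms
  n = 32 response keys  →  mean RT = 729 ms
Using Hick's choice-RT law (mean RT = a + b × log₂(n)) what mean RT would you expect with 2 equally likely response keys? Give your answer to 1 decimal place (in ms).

Fit slope and intercept:
  b = (729 − 663) / (log₂ 32 − log₂ 16) = 66 / (5 − 4) = 66.000 ms/bit
  a = 663 − 66.000 × 4 = 399.000 ms
Then RT(2) = 399.000 + 66.000 × log₂ 2 = 399.000 + 66.000 × 1 ≈ 465.000 ms.

465.0 ms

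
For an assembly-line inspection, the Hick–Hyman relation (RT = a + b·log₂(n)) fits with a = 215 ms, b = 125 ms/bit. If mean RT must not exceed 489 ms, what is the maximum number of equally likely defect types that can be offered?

4

Information budget: (489 − 215)/125 = 2.1920 bits, so n ≤ 2^2.1920 = 4.569 → at most 4.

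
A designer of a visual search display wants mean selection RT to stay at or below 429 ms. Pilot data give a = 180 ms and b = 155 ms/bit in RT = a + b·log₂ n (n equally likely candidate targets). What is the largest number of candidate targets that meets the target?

155·log₂ n ≤ 429 − 180 = 249, giving log₂ n ≤ 1.6065 and n ≤ 3.045. The largest whole number is 3.

3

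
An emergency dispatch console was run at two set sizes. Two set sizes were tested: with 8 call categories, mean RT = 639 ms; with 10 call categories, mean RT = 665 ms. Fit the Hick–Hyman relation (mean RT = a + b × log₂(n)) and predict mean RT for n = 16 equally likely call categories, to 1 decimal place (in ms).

RT is linear in log₂ n, so two points fix the line:
  b = (665 − 639) / (log₂ 10 − log₂ 8) = 26 / (3.3219 − 3) = 80.763 ms/bit
  a = 639 − 80.763 × 3 = 396.710 ms
Then RT(16) = 396.710 + 80.763 × log₂ 16 = 396.710 + 80.763 × 4 ≈ 719.763 ms.

719.8 ms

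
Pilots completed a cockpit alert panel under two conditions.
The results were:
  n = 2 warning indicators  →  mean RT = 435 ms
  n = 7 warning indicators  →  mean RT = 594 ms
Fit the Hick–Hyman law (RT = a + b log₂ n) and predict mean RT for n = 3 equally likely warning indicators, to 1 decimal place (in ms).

486.5 ms

With log₂ n on the abscissa the relation is linear; from the two conditions:
  b = (594 − 435) / (log₂ 7 − log₂ 2) = 159 / (2.8074 − 1) = 87.974 ms/bit
  a = 435 − 87.974 × 1 = 347.026 ms
Then RT(3) = 347.026 + 87.974 × log₂ 3 = 347.026 + 87.974 × 1.5850 ≈ 486.461 ms.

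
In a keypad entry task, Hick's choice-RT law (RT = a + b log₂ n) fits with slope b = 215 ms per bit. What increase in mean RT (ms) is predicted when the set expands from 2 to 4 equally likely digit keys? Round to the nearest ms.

215 ms

The intercept a cancels: ΔRT = b·(log₂ n₂ − log₂ n₁) = b·log₂(n₂/n₁).
log₂(4) − log₂(2) = log₂(4/2) = log₂(2) = 1.
ΔRT = 215 × 1.0000 = 215.000 ms.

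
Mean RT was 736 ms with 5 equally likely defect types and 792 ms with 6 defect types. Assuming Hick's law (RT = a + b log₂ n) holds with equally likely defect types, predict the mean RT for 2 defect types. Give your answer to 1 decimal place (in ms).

Fit slope and intercept:
  b = (792 − 736) / (log₂ 6 − log₂ 5) = 56 / (2.5850 − 2.3219) = 212.900 ms/bit
  a = 736 − 212.900 × 2.3219 = 241.662 ms
Then RT(2) = 241.662 + 212.900 × log₂ 2 = 241.662 + 212.900 × 1 ≈ 454.562 ms.

454.6 ms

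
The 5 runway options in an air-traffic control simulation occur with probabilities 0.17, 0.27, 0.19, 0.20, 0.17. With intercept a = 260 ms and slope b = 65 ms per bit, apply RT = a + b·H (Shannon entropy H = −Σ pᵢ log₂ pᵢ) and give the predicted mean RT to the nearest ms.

409 ms

Entropy contributions −pᵢ log₂ pᵢ: 0.4346, 0.5100, 0.4552, 0.4644, 0.4346; sum H = 2.2988 bits.
RT = a + bH = 260 + 65·2.2988 = 409.42 ms.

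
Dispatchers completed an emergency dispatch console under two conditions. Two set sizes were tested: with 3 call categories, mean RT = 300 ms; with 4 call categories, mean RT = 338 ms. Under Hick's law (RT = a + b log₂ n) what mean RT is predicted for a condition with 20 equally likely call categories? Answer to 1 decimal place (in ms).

Fit slope and intercept:
  b = (338 − 300) / (log₂ 4 − log₂ 3) = 38 / (2 − 1.5850) = 91.558 ms/bit
  a = 300 − 91.558 × 1.5850 = 154.884 ms
Then RT(20) = 154.884 + 91.558 × log₂ 20 = 154.884 + 91.558 × 4.3219 ≈ 550.591 ms.

550.6 ms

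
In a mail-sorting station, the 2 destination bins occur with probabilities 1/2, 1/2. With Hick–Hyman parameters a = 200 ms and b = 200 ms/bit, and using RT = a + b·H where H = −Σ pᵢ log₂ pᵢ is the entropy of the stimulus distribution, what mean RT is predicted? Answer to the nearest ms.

Each term −pᵢ log₂ pᵢ: 0.5·1 + 0.5·1; summed, H = 1.000 bits.
Mean RT = a + bH = 200 + 200·1.000 = 400.00 ms.

400 ms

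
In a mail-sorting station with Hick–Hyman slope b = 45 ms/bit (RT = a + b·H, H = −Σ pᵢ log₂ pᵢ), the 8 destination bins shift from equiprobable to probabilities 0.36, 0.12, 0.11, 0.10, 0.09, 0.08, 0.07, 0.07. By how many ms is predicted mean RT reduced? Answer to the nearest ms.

13 ms

The RT saving is b·ΔH. Equiprobable H₀ = log₂(8) = 3.0000 bits; with the given probabilities H = 2.7214 bits.
b·(H₀ − H) = 45 × (3.0000 − 2.7214) = 12.54 ms.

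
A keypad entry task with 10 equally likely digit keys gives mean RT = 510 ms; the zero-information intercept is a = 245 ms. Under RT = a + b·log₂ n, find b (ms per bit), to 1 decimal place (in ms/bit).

log₂(10) = 3.3219 bits.
b = (RT − a)/log₂ n = (510 − 245) / 3.3219 = 79.773 ms/bit.

79.8 ms/bit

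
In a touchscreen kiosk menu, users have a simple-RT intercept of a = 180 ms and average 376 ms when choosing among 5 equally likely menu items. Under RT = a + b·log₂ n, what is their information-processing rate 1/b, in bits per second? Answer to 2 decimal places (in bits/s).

11.85 bits/s

b = (376 − 180)/log₂ 5 = 196/2.3219 = 84.413 ms per bit = 0.08441 s/bit; the reciprocal is 11.847 bits/s.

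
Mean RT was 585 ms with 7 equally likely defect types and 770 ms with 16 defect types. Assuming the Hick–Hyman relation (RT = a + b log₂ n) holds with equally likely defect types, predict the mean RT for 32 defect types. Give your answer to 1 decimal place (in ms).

925.1 ms

RT is linear in log₂ n, so two points fix the line:
  b = (770 − 585) / (log₂ 16 − log₂ 7) = 185 / (4 − 2.8074) = 155.117 ms/bit
  a = 585 − 155.117 × 2.8074 = 149.530 ms
Then RT(32) = 149.530 + 155.117 × log₂ 32 = 149.530 + 155.117 × 5 ≈ 925.117 ms.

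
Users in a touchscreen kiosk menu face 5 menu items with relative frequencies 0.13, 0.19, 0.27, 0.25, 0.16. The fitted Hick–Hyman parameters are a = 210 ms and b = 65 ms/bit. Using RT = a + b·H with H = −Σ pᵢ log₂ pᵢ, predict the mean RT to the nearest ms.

358 ms

Entropy contributions −pᵢ log₂ pᵢ: 0.3826, 0.4552, 0.5100, 0.5000, 0.4230; sum H = 2.2709 bits.
RT = a + bH = 210 + 65·2.2709 = 357.61 ms.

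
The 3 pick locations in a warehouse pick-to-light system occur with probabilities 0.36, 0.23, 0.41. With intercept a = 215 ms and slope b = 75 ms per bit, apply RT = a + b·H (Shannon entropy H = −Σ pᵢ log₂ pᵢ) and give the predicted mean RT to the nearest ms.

331 ms

Entropy contributions −pᵢ log₂ pᵢ: 0.5306, 0.4877, 0.5274; sum H = 1.5457 bits.
RT = a + bH = 215 + 75·1.5457 = 330.93 ms.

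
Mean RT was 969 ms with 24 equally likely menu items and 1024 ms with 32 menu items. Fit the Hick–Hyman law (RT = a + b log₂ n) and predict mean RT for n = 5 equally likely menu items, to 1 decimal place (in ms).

669.1 ms

RT is linear in log₂ n, so two points fix the line:
  b = (1024 − 969) / (log₂ 32 − log₂ 24) = 55 / (5 − 4.5850) = 132.518 ms/bit
  a = 969 − 132.518 × 4.5850 = 361.409 ms
Then RT(5) = 361.409 + 132.518 × log₂ 5 = 361.409 + 132.518 × 2.3219 ≈ 669.107 ms.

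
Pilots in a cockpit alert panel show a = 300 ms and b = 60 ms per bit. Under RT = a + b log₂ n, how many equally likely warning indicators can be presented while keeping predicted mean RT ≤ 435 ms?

Set 300 + 60·log₂ n ≤ 435 → log₂ n ≤ (435 − 300)/60 = 2.2500.
So n ≤ 2^2.2500 = 4.757; the largest integer n is 4.

4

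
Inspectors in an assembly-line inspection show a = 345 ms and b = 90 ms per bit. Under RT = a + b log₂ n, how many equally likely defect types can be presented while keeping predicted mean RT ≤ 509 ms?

3

90·log₂ n ≤ 509 − 345 = 164, giving log₂ n ≤ 1.8222 and n ≤ 3.536. The largest whole number is 3.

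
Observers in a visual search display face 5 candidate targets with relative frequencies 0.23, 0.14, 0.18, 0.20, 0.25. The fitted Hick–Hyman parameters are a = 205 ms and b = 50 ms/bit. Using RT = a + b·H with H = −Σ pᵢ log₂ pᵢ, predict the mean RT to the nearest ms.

320 ms

H = 0.23·log₂(1/0.23) + 0.14·log₂(1/0.14) + 0.18·log₂(1/0.18) + 0.20·log₂(1/0.20) + 0.25·log₂(1/0.25) = 2.2945 bits.
RT = 205 + 50 × 2.2945 = 319.72 ms.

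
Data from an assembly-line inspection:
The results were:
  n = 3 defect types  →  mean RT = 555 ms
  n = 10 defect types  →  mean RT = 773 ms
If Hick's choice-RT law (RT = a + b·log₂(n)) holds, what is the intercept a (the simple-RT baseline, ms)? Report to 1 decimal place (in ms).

The slope on a log₂ axis is (773 − 555) / (3.3219 − 1.5850) = 125.506 ms/bit.
a = RT₁ − b·log₂ n₁ = 555 − 125.506 × 1.5850 = 356.077 ms.

356.1 ms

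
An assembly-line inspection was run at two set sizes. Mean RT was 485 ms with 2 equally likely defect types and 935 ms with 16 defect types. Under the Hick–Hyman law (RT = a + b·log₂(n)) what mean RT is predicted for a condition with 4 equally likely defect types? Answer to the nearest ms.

635 ms

Fit slope and intercept:
  b = (935 − 485) / (log₂ 16 − log₂ 2) = 450 / (4 − 1) = 150 ms/bit
  a = 485 − 150 × 1 = 335 ms
Then RT(4) = 335 + 150 × log₂ 4 = 335 + 150 × 2 ≈ 635.000 ms.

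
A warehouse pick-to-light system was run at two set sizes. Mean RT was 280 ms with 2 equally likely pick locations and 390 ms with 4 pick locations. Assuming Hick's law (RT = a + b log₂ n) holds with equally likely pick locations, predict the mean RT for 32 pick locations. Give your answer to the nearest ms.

720 ms

RT is linear in log₂ n, so two points fix the line:
  b = (390 − 280) / (log₂ 4 − log₂ 2) = 110 / (2 − 1) = 110 ms/bit
  a = 280 − 110 × 1 = 170 ms
Then RT(32) = 170 + 110 × log₂ 32 = 170 + 110 × 5 ≈ 720.000 ms.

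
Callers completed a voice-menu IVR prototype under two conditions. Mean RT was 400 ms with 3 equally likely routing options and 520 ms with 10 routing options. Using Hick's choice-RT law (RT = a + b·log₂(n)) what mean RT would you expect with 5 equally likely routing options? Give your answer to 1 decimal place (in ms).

RT is linear in log₂ n, so two points fix the line:
  b = (520 − 400) / (log₂ 10 − log₂ 3) = 120 / (3.3219 − 1.5850) = 69.086 ms/bit
  a = 400 − 69.086 × 1.5850 = 290.501 ms
Then RT(5) = 290.501 + 69.086 × log₂ 5 = 290.501 + 69.086 × 2.3219 ≈ 450.914 ms.

450.9 ms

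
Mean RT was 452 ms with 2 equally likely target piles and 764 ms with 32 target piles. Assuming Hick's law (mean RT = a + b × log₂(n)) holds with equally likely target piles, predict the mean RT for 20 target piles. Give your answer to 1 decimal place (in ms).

711.1 ms

With log₂ n on the abscissa the relation is linear; from the two conditions:
  b = (764 − 452) / (log₂ 32 − log₂ 2) = 312 / (5 − 1) = 78.000 ms/bit
  a = 452 − 78.000 × 1 = 374.000 ms
Then RT(20) = 374.000 + 78.000 × log₂ 20 = 374.000 + 78.000 × 4.3219 ≈ 711.110 ms.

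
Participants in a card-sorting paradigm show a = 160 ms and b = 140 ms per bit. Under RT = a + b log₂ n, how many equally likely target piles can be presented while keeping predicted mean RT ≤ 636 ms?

10

140·log₂ n ≤ 636 − 160 = 476, giving log₂ n ≤ 3.4000 and n ≤ 10.556. The largest whole number is 10.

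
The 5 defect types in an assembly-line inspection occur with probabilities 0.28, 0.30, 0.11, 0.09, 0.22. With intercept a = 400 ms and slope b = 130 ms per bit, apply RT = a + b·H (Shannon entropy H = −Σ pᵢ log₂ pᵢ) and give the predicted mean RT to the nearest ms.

683 ms

Entropy contributions −pᵢ log₂ pᵢ: 0.5142, 0.5211, 0.3503, 0.3127, 0.4806; sum H = 2.1788 bits.
RT = a + bH = 400 + 130·2.1788 = 683.25 ms.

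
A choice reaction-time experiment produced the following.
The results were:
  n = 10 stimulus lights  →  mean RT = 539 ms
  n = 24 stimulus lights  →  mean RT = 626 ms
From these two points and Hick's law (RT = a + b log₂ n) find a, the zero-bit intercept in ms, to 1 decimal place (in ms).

310.2 ms

The slope on a log₂ axis is (626 − 539) / (4.5850 − 3.3219) = 68.882 ms/bit.
Intercept: a = 539 − 68.882·log₂(10) = 310.180 ms.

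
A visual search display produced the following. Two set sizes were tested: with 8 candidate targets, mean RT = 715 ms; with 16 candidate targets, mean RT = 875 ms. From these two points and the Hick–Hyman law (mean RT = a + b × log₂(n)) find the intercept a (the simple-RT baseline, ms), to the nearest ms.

235 ms

Slope: b = (875 − 715) / (log₂ 16 − log₂ 8) = 160/1.0000 = 160 ms/bit.
Intercept: a = 715 − 160·log₂(8) = 235.000 ms.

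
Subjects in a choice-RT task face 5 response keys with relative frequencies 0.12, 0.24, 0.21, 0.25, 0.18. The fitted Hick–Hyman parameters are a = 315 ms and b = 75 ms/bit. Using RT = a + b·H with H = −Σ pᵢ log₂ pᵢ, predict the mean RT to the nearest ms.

486 ms

H = 0.12·log₂(1/0.12) + 0.24·log₂(1/0.24) + 0.21·log₂(1/0.21) + 0.25·log₂(1/0.25) + 0.18·log₂(1/0.18) = 2.2793 bits.
RT = 315 + 75 × 2.2793 = 485.95 ms.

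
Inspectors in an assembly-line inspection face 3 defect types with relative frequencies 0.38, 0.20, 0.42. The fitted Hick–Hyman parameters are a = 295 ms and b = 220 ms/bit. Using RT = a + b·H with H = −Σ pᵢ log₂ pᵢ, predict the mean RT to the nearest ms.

H = 0.38·log₂(1/0.38) + 0.20·log₂(1/0.20) + 0.42·log₂(1/0.42) = 1.5205 bits.
RT = 295 + 220 × 1.5205 = 629.51 ms.

630 ms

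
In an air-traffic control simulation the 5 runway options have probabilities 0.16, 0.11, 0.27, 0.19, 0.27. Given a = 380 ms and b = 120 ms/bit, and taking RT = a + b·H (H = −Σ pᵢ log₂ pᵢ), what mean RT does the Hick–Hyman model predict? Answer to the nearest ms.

650 ms

Entropy contributions −pᵢ log₂ pᵢ: 0.4230, 0.3503, 0.5100, 0.4552, 0.5100; sum H = 2.2486 bits.
RT = a + bH = 380 + 120·2.2486 = 649.83 ms.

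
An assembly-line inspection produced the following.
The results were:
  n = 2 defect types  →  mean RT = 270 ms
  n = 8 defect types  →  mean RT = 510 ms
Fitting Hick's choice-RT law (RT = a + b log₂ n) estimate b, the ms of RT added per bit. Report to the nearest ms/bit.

The slope on a log₂ axis is (510 − 270) / (3 − 1) = 120 ms/bit.

120 ms/bit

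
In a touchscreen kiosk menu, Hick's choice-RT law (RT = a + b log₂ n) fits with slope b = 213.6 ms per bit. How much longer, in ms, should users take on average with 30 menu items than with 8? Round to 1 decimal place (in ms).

Only the slope matters, since a is common to both: ΔRT = b·log₂(n₂/n₁).
log₂(30) − log₂(8) = 4.9069 − 3 = 1.9069.
ΔRT = 213.6 × 1.9069 = 407.312 ms.

407.3 ms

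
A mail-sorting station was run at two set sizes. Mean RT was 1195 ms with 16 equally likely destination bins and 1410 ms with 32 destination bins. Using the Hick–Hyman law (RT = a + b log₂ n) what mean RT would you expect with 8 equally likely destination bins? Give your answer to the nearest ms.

980 ms

Solve the two-equation system in a and b:
  b = (1410 − 1195) / (log₂ 32 − log₂ 16) = 215 / (5 − 4) = 215 ms/bit
  a = 1195 − 215 × 4 = 335 ms
Then RT(8) = 335 + 215 × log₂ 8 = 335 + 215 × 3 ≈ 980.000 ms.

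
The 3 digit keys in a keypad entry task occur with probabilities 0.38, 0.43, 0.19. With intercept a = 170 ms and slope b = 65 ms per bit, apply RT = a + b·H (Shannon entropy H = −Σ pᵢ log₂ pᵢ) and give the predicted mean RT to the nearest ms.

268 ms

H = 0.38·log₂(1/0.38) + 0.43·log₂(1/0.43) + 0.19·log₂(1/0.19) = 1.5092 bits.
RT = 170 + 65 × 1.5092 = 268.10 ms.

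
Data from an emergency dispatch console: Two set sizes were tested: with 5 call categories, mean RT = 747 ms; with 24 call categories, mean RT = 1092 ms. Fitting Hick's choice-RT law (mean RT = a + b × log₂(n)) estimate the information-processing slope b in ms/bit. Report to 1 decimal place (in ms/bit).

152.5 ms/bit

Slope: b = (1092 − 747) / (log₂ 24 − log₂ 5) = 345/2.2630 = 152.450 ms/bit.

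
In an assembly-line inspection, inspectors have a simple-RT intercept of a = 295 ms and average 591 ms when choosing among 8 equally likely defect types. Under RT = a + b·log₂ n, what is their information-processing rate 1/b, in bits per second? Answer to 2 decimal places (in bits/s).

10.14 bits/s

Choice component = 591 − 295 = 296 ms over log₂(8) = 3 bits.
b = 296 / 3 = 98.667 ms/bit, so 1/b = 10.135 bits/s.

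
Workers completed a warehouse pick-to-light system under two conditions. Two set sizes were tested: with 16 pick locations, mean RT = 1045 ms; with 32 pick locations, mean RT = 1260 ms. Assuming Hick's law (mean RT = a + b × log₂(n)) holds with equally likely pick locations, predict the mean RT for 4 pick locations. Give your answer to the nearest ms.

RT is linear in log₂ n, so two points fix the line:
  b = (1260 − 1045) / (log₂ 32 − log₂ 16) = 215 / (5 − 4) = 215 ms/bit
  a = 1045 − 215 × 4 = 185 ms
Then RT(4) = 185 + 215 × log₂ 4 = 185 + 215 × 2 ≈ 615.000 ms.

615 ms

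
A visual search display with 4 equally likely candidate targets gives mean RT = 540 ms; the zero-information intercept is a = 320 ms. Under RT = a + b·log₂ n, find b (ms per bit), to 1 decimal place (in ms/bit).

b = (540 − 320) / log₂(4) = 220 / 2 = 110.000 ms/bit.

110.0 ms/bit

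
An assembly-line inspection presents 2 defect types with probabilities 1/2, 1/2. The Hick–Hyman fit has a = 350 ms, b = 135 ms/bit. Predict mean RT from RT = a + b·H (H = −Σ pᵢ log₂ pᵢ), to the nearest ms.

Each term −pᵢ log₂ pᵢ: 0.5·1 + 0.5·1; summed, H = 1.000 bits.
Mean RT = a + bH = 350 + 135·1.000 = 485.00 ms.

485 ms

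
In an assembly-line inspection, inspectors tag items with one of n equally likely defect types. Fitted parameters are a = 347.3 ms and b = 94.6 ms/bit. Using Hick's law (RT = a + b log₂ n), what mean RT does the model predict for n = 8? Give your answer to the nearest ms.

log₂(8) = 3 bits, so RT = 347.3 + 94.6 × 3 ≈ 631.100 ms.

631 ms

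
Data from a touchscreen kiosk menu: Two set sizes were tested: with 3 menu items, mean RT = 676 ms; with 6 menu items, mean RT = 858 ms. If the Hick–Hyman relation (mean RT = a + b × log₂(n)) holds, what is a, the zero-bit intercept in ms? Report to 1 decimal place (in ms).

387.5 ms

Slope: b = (858 − 676) / (log₂ 6 − log₂ 3) = 182/1.0000 = 182.000 ms/bit.
Intercept: a = 676 − 182.000·log₂(3) = 387.537 ms.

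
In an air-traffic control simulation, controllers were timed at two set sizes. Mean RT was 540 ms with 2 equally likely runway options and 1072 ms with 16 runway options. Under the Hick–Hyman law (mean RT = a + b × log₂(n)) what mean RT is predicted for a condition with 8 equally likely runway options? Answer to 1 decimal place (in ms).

With log₂ n on the abscissa the relation is linear; from the two conditions:
  b = (1072 − 540) / (log₂ 16 − log₂ 2) = 532 / (4 − 1) = 177.333 ms/bit
  a = 540 − 177.333 × 1 = 362.667 ms
Then RT(8) = 362.667 + 177.333 × log₂ 8 = 362.667 + 177.333 × 3 ≈ 894.667 ms.

894.7 ms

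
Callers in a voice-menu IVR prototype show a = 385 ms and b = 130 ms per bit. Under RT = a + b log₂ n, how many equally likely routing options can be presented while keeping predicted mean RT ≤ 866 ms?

130·log₂ n ≤ 866 − 385 = 481, giving log₂ n ≤ 3.7000 and n ≤ 12.996. The largest whole number is 12.

12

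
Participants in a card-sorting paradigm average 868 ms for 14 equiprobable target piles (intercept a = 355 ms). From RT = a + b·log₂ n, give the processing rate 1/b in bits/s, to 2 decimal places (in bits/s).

b = (868 − 355)/log₂ 14 = 513/3.8074 = 134.739 ms per bit = 0.13474 s/bit; the reciprocal is 7.422 bits/s.

7.42 bits/s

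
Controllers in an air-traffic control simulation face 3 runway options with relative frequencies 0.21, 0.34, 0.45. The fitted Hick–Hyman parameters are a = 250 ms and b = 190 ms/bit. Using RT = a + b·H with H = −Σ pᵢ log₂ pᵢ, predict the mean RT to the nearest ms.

Entropy contributions −pᵢ log₂ pᵢ: 0.4728, 0.5292, 0.5184; sum H = 1.5204 bits.
RT = a + bH = 250 + 190·1.5204 = 538.88 ms.

539 ms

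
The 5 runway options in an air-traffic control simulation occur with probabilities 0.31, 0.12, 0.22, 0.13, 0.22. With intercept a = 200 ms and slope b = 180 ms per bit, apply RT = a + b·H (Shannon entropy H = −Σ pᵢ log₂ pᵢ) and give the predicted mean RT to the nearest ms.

602 ms

H = 0.31·log₂(1/0.31) + 0.12·log₂(1/0.12) + 0.22·log₂(1/0.22) + 0.13·log₂(1/0.13) + 0.22·log₂(1/0.22) = 2.2347 bits.
RT = 200 + 180 × 2.2347 = 602.24 ms.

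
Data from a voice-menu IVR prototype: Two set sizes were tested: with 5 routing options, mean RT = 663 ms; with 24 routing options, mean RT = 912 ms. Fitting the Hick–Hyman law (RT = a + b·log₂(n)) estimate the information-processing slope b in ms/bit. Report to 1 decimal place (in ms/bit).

110.0 ms/bit

Slope: b = (912 − 663) / (log₂ 24 − log₂ 5) = 249/2.2630 = 110.029 ms/bit.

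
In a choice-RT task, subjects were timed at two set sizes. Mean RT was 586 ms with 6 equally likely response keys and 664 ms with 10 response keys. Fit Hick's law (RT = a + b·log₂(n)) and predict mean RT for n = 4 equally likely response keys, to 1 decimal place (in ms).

Fit slope and intercept:
  b = (664 − 586) / (log₂ 10 − log₂ 6) = 78 / (3.3219 − 2.5850) = 105.839 ms/bit
  a = 586 − 105.839 × 2.5850 = 312.409 ms
Then RT(4) = 312.409 + 105.839 × log₂ 4 = 312.409 + 105.839 × 2 ≈ 524.088 ms.

524.1 ms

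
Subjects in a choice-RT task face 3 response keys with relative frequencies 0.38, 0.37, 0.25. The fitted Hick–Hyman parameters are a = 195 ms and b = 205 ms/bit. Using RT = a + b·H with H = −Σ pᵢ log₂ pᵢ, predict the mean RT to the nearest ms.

Entropy contributions −pᵢ log₂ pᵢ: 0.5305, 0.5307, 0.5000; sum H = 1.5612 bits.
RT = a + bH = 195 + 205·1.5612 = 515.04 ms.

515 ms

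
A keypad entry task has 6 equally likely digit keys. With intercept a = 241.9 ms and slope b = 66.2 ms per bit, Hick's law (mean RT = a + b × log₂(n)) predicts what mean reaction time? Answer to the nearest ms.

log₂(6) = 2.5850 bits, so RT = 241.9 + 66.2 × 2.5850 ≈ 413.025 ms.

413 ms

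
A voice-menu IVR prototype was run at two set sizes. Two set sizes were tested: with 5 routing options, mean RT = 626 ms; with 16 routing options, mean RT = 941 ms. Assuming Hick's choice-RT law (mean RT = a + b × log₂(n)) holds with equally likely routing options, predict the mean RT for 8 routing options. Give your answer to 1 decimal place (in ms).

753.3 ms

With log₂ n on the abscissa the relation is linear; from the two conditions:
  b = (941 − 626) / (log₂ 16 − log₂ 5) = 315 / (4 − 2.3219) = 187.715 ms/bit
  a = 626 − 187.715 × 2.3219 = 190.138 ms
Then RT(8) = 190.138 + 187.715 × log₂ 8 = 190.138 + 187.715 × 3 ≈ 753.285 ms.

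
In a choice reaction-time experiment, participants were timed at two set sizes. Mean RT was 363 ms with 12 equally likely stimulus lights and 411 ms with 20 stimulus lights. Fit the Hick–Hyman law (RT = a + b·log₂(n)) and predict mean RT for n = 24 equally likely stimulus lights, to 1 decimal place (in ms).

Solve the two-equation system in a and b:
  b = (411 − 363) / (log₂ 20 − log₂ 12) = 48 / (4.3219 − 3.5850) = 65.132 ms/bit
  a = 363 − 65.132 × 3.5850 = 129.504 ms
Then RT(24) = 129.504 + 65.132 × log₂ 24 = 129.504 + 65.132 × 4.5850 ≈ 428.132 ms.

428.1 ms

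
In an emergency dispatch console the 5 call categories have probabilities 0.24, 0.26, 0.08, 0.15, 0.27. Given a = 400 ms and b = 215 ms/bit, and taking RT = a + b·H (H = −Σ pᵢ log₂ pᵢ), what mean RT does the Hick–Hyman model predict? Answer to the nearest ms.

875 ms

H = 0.24·log₂(1/0.24) + 0.26·log₂(1/0.26) + 0.08·log₂(1/0.08) + 0.15·log₂(1/0.15) + 0.27·log₂(1/0.27) = 2.2115 bits.
RT = 400 + 215 × 2.2115 = 875.47 ms.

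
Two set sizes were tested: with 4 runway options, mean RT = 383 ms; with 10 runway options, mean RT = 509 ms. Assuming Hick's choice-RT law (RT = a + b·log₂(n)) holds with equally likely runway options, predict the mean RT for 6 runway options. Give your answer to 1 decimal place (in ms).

438.8 ms

RT is linear in log₂ n, so two points fix the line:
  b = (509 − 383) / (log₂ 10 − log₂ 4) = 126 / (3.3219 − 2) = 95.315 ms/bit
  a = 383 − 95.315 × 2 = 192.369 ms
Then RT(6) = 192.369 + 95.315 × log₂ 6 = 192.369 + 95.315 × 2.5850 ≈ 438.756 ms.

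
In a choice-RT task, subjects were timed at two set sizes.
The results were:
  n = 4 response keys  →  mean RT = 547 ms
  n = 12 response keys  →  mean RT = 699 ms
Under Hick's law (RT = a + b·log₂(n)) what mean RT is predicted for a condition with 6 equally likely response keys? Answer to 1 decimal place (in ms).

RT is linear in log₂ n, so two points fix the line:
  b = (699 − 547) / (log₂ 12 − log₂ 4) = 152 / (3.5850 − 2) = 95.901 ms/bit
  a = 547 − 95.901 × 2 = 355.197 ms
Then RT(6) = 355.197 + 95.901 × log₂ 6 = 355.197 + 95.901 × 2.5850 ≈ 603.099 ms.

603.1 ms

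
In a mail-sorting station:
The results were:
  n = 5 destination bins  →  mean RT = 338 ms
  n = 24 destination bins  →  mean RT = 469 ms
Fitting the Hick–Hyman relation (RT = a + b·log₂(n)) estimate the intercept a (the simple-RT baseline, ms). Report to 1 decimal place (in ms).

203.6 ms

b = (RT₂ − RT₁)/(log₂ n₂ − log₂ n₁) = (469 − 338)/(4.5850 − 2.3219) = 57.887 ms/bit.
a = RT₁ − b·log₂ n₁ = 338 − 57.887 × 2.3219 = 203.591 ms.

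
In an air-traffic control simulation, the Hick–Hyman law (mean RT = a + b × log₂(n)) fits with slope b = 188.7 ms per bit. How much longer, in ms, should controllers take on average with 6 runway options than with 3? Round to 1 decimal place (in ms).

Only the slope matters, since a is common to both: ΔRT = b·log₂(n₂/n₁).
log₂(6) − log₂(3) = log₂(6/3) = log₂(2) = 1.
ΔRT = 188.7 × 1.0000 = 188.700 ms.

188.7 ms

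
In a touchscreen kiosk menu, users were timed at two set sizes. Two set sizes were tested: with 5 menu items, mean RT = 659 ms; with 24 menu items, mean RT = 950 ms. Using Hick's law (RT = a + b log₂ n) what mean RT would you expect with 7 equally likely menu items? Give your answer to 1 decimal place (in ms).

With log₂ n on the abscissa the relation is linear; from the two conditions:
  b = (950 − 659) / (log₂ 24 − log₂ 5) = 291 / (4.5850 − 2.3219) = 128.588 ms/bit
  a = 659 − 128.588 × 2.3219 = 360.427 ms
Then RT(7) = 360.427 + 128.588 × log₂ 7 = 360.427 + 128.588 × 2.8074 ≈ 721.420 ms.

721.4 ms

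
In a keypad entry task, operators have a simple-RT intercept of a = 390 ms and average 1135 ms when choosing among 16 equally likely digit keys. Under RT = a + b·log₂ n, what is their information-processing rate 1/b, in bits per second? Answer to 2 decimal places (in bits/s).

5.37 bits/s

Choice component = 1135 − 390 = 745 ms over log₂(16) = 4 bits.
b = 745 / 4 = 186.250 ms/bit, so 1/b = 5.369 bits/s.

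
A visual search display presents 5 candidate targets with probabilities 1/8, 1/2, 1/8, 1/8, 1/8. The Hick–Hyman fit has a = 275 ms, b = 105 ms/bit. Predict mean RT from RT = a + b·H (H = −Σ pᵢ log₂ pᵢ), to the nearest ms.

485 ms

H = −Σ pᵢ log₂ pᵢ = 0.125·3 + 0.5·1 + 0.125·3 + 0.125·3 + 0.125·3 = 2.000 bits.
RT = 275 + 105 × 2.000 = 485.00 ms.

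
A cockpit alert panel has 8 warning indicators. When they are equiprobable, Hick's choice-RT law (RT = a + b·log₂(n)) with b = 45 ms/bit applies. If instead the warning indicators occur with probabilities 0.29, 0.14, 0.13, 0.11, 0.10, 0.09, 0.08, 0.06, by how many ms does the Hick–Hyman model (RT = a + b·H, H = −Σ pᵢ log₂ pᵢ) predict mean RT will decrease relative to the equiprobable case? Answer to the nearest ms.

8 ms

Equiprobable entropy H₀ = log₂ 8 = 3.0000 bits.
Skewed entropy H = −Σ pᵢ log₂ pᵢ = 2.8278 bits.
ΔRT = b·(H₀ − H) = 45 × 0.1722 = 7.75 ms.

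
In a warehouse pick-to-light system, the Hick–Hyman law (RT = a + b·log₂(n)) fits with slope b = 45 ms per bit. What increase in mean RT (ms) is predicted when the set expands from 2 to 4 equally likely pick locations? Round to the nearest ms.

The intercept a cancels: ΔRT = b·(log₂ n₂ − log₂ n₁) = b·log₂(n₂/n₁).
log₂(4) − log₂(2) = log₂(4/2) = log₂(2) = 1.
ΔRT = 45 × 1.0000 = 45.000 ms.

45 ms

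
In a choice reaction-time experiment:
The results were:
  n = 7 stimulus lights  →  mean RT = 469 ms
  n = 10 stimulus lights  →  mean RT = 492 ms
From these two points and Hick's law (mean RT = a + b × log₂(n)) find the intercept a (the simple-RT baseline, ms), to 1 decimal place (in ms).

The slope on a log₂ axis is (492 − 469) / (3.3219 − 2.8074) = 44.697 ms/bit.
Intercept: a = 469 − 44.697·log₂(7) = 343.519 ms.

343.5 ms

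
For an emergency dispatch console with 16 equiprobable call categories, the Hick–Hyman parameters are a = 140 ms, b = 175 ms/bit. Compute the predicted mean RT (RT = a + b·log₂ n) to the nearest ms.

log₂(16) = 4 bits, so RT = 140 + 175 × 4 ≈ 840.000 ms.

840 ms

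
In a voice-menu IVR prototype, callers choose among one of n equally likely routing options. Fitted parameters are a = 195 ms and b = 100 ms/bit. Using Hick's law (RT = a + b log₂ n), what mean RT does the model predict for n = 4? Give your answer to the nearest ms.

395 ms

log₂(4) = 2 bits, so RT = 195 + 100 × 2 ≈ 395.000 ms.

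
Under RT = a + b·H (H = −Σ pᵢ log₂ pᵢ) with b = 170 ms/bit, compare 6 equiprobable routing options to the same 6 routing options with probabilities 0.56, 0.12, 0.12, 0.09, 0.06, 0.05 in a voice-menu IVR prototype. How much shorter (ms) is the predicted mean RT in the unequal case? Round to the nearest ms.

104 ms

The RT saving is b·ΔH. Equiprobable H₀ = log₂(6) = 2.5850 bits; with the given probabilities H = 1.9749 bits.
b·(H₀ − H) = 170 × (2.5850 − 1.9749) = 103.72 ms.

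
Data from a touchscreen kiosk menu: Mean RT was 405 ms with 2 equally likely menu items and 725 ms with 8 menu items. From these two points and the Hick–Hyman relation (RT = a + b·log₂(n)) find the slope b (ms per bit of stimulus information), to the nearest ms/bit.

160 ms/bit

Slope: b = (725 − 405) / (log₂ 8 − log₂ 2) = 320/2.0000 = 160 ms/bit.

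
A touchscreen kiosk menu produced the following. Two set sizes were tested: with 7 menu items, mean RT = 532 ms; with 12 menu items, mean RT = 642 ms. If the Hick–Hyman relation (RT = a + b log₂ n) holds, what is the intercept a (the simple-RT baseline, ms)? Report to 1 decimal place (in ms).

The slope on a log₂ axis is (642 − 532) / (3.5850 − 2.8074) = 141.460 ms/bit.
a = RT₁ − b·log₂ n₁ = 532 − 141.460 × 2.8074 = 134.873 ms.

134.9 ms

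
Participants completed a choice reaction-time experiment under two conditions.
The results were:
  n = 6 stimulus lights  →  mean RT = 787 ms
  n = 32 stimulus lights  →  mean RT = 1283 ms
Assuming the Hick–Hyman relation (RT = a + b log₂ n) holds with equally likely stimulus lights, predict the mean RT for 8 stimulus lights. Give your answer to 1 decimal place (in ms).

With log₂ n on the abscissa the relation is linear; from the two conditions:
  b = (1283 − 787) / (log₂ 32 − log₂ 6) = 496 / (5 − 2.5850) = 205.380 ms/bit
  a = 787 − 205.380 × 2.5850 = 256.101 ms
Then RT(8) = 256.101 + 205.380 × log₂ 8 = 256.101 + 205.380 × 3 ≈ 872.240 ms.

872.2 ms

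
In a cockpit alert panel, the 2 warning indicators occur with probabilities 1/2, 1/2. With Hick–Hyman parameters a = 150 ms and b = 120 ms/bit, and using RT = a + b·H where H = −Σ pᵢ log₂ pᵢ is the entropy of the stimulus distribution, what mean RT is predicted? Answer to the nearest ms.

H = −Σ pᵢ log₂ pᵢ = 0.5·1 + 0.5·1 = 1.000 bits.
RT = 150 + 120 × 1.000 = 270.00 ms.

270 ms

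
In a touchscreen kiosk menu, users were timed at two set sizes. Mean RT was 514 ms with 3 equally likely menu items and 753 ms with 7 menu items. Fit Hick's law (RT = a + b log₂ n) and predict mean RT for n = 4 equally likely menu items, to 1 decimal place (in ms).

With log₂ n on the abscissa the relation is linear; from the two conditions:
  b = (753 − 514) / (log₂ 7 − log₂ 3) = 239 / (2.8074 − 1.5850) = 195.518 ms/bit
  a = 514 − 195.518 × 1.5850 = 204.111 ms
Then RT(4) = 204.111 + 195.518 × log₂ 4 = 204.111 + 195.518 × 2 ≈ 595.147 ms.

595.1 ms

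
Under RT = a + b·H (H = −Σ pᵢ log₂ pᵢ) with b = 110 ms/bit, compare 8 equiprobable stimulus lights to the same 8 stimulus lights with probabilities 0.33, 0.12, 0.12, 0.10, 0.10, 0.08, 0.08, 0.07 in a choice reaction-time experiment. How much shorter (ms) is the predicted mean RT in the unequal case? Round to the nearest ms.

24 ms

Equiprobable entropy H₀ = log₂ 8 = 3.0000 bits.
Skewed entropy H = −Σ pᵢ log₂ pᵢ = 2.7779 bits.
ΔRT = b·(H₀ − H) = 110 × 0.2221 = 24.43 ms.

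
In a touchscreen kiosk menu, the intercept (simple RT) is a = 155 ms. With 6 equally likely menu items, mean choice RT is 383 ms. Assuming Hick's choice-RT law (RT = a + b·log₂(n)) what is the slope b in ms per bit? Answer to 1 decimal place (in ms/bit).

88.2 ms/bit

b = (383 − 155) / log₂(6) = 228 / 2.5850 = 88.202 ms/bit.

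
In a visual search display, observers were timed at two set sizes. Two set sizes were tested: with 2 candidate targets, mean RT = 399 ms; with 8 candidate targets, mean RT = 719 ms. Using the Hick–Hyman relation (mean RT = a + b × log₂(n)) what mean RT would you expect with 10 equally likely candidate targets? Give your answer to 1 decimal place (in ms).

With log₂ n on the abscissa the relation is linear; from the two conditions:
  b = (719 − 399) / (log₂ 8 − log₂ 2) = 320 / (3 − 1) = 160.000 ms/bit
  a = 399 − 160.000 × 1 = 239.000 ms
Then RT(10) = 239.000 + 160.000 × log₂ 10 = 239.000 + 160.000 × 3.3219 ≈ 770.508 ms.

770.5 ms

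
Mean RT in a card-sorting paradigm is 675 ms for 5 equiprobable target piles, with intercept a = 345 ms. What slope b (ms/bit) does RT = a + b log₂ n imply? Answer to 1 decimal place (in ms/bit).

log₂(5) = 2.3219 bits.
b = (RT − a)/log₂ n = (675 − 345) / 2.3219 = 142.123 ms/bit.

142.1 ms/bit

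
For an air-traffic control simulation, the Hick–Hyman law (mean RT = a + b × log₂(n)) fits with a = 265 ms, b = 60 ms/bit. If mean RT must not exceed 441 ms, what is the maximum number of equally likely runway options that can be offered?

Set 265 + 60·log₂ n ≤ 441 → log₂ n ≤ (441 − 265)/60 = 2.9333.
So n ≤ 2^2.9333 = 7.639; the largest integer n is 7.

7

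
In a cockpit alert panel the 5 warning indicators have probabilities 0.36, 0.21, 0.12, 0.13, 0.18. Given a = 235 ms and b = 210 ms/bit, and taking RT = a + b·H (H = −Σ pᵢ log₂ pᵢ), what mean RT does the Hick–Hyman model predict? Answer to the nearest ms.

697 ms

H = 0.36·log₂(1/0.36) + 0.21·log₂(1/0.21) + 0.12·log₂(1/0.12) + 0.13·log₂(1/0.13) + 0.18·log₂(1/0.18) = 2.1985 bits.
RT = 235 + 210 × 2.1985 = 696.68 ms.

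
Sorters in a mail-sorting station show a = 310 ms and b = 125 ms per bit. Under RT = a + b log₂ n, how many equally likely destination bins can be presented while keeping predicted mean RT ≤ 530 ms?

3

Information budget: (530 − 310)/125 = 1.7600 bits, so n ≤ 2^1.7600 = 3.387 → at most 3.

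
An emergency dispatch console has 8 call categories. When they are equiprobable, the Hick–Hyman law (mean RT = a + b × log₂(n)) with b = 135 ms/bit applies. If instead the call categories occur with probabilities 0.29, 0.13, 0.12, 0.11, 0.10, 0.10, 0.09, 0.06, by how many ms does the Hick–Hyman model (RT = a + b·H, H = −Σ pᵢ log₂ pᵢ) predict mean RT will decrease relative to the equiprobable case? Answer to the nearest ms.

22 ms

The RT saving is b·ΔH. Equiprobable H₀ = log₂(8) = 3.0000 bits; with the given probabilities H = 2.8385 bits.
b·(H₀ − H) = 135 × (3.0000 − 2.8385) = 21.81 ms.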